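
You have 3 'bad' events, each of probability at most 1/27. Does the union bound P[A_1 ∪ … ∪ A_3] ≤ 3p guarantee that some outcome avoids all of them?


Union bound: P[∪_{i=1}^{3} A_i] ≤ Σ_i P[A_i] ≤ 3·p = 3·(1/27) = 1/9.
Numerically: 1/9 ≈ 0.111.
Is 1/9 < 1? YES.
Since P[∪ A_i] ≤ 1/9 < 1, the complement has P[∩ A_i^c] ≥ 1 − 1/9 = 8/9 > 0, so some outcome avoids every A_i.

3·p = 1/9 ≈ 0.111; existence CERTIFIED by the union bound.


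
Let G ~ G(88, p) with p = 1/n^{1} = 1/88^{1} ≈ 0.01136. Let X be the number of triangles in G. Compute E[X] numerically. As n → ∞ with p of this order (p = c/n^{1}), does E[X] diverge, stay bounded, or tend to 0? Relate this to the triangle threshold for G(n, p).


Number of potential triangles: C(88, 3) = 109736.
Each occurs with probability p³ ≈ (0.01136)³ ≈ 1.467412e-06.
By linearity: E[X] = C(88, 3)·p³ ≈ 109736 · 1.467412e-06 ≈ 0.1610.
Here α = 1, so p = 1/n is exactly at the triangle threshold p ~ 1/n. Asymptotically E[X] → c³/6 = 1³/6 = 1/6 ≈ 0.1667, a bounded constant. In this regime the triangle count is asymptotically Poisson(c³/6).

E[X] ≈ 0.1610; in regime p = Θ(1/n^{1}) E[X] stays bounded (at the triangle threshold p ~ 1/n).


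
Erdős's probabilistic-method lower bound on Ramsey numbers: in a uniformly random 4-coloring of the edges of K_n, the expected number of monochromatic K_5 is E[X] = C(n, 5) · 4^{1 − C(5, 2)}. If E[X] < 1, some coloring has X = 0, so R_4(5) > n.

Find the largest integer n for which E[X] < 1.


We need C(n, 5) · 4^{1 − 10} < 1, i.e. C(n, 5) < 4^{10 − 1} = 262144.
Check values of n near the boundary:
  n = 32: C(32, 5) = 201376; 201376 < 262144? YES
  n = 33: C(33, 5) = 237336; 237336 < 262144? YES
  n = 34: C(34, 5) = 278256; 278256 < 262144? NO
The largest n with C(n, 5) < 262144 is n = 33 (where E[X] = 29667/32768 ≈ 0.905365). Hence R_4(5) > 33, i.e. R_4(5) ≥ 34.

Largest n = 33; hence R_4(5) > 33.


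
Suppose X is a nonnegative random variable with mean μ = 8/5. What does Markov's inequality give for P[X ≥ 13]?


μ = E[X] = 8/5, a = 13.
Markov: P[X ≥ 13] ≤ μ/a = (8/5)/13 = 8/65.
Numerically: ≈ 0.12308.
(Since a = 13 > μ = 1.60000, the bound 8/65 is < 1 and informative.)

P[X ≥ 13] ≤ 8/65 ≈ 0.12308.


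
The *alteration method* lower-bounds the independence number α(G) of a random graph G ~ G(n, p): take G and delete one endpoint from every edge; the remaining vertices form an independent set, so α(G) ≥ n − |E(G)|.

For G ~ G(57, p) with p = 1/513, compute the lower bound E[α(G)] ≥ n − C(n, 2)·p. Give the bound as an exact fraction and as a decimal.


E[|E(G)|] = C(57, 2)·p = 1596 · (1/513) = 28/9.
E[α(G)] ≥ n − E[|E(G)|] = 57 − 28/9 = 485/9.
Numerically: ≈ 53.889.
(This is only a lower bound; the true E[α(G)] may be larger.)

E[α(G)] ≥ 485/9 ≈ 53.889.


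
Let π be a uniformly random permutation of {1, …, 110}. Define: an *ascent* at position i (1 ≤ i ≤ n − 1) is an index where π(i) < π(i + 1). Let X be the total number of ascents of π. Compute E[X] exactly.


Write X = Σ X_I over i = 1, …, 109, with X_I the indicator of one ascent.
There are 109 indicators.
For each fixed i, the pair (π(i), π(i+1)) is a uniformly random ordered pair of distinct values from {1, …, 110}; by symmetry P[π(i) < π(i+1)] = 1/2.
By linearity: E[X] = 109 · (1/2) = (110 − 1) · (1/2) = 109/2 ≈ 54.500000.

E[X] = 109/2 = 54.500000.


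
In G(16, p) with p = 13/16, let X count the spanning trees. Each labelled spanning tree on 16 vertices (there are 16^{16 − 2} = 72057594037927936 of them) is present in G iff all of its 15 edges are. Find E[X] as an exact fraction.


K_16 has 16^{16 − 2} = 72057594037927936 labelled spanning trees.
For each such spanning tree H, let X_H = 1 if all 15 edges of H are present in G. Then P[X_H = 1] = p^{15} = (13/16)^{15} = 51185893014090757/1152921504606846976.
Summing the indicators: E[X] = Σ_H E[X_H] = 72057594037927936 · p^{15} = 72057594037927936 · 51185893014090757/1152921504606846976 = 51185893014090757/16.
Numerically: E[X] ≈ 3.2e+15.

E[X] = 72057594037927936 · (13/16)^{15} = 51185893014090757/16 ≈ 3.2e+15.


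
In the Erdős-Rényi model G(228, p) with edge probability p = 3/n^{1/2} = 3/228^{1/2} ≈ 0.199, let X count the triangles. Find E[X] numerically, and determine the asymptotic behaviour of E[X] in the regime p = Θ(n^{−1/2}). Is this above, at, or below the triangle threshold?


Number of potential triangles: C(228, 3) = 1949476.
Each occurs with probability p³ ≈ (0.199)³ ≈ 7.84263e-03.
By linearity: E[X] = C(228, 3)·p³ ≈ 1949476 · 7.84263e-03 ≈ 15289.011.
Since α = 1/2 < 1, p = c/n^{1/2} ≫ 1/n is above the triangle threshold p ~ 1/n. Asymptotically E[X] ~ (c³/6)·n^{3(1−α)} = (3³/6)·n^{1.5} → ∞; triangles are abundant w.h.p.

E[X] ≈ 15289.011; in regime p = Θ(1/n^{1/2}) E[X] diverges (above the triangle threshold p ~ 1/n).


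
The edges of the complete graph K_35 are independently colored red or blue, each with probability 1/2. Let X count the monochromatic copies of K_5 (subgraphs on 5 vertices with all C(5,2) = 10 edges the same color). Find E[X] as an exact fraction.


Let X = Σ_S X_S over the C(35, 5) = 324632 subsets S of size 5, where X_S = 1 if the K_5 on S is monochromatic.
For a fixed S, the K_5 on S has C(5, 2) = 10 edges. P[all 10 edges red] = (1/2)^10, and likewise for blue, so P[monochromatic] = 2·(1/2)^10 = 2^{1 − 10} = 1/512.
By linearity: E[X] = C(35, 5) · 2^{1 − 10} = 324632 · 1/512 = 40579/64.
Numerically: E[X] ≈ 634.047.

E[X] = C(35,5)·2^(1−C(5,2)) = 40579/64 ≈ 634.047.


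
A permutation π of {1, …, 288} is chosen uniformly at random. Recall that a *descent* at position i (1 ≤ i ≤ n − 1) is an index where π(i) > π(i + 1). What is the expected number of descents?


Write X = Σ X_I over i = 1, …, 287, with X_I the indicator of one descent.
There are 287 indicators.
For each fixed i, the pair (π(i), π(i+1)) is a uniformly random ordered pair of distinct values from {1, …, 288}; by symmetry P[π(i) > π(i+1)] = 1/2.
By linearity: E[X] = 287 · (1/2) = (288 − 1) · (1/2) = 287/2 ≈ 143.500000.

E[X] = 287/2 = 143.500000.


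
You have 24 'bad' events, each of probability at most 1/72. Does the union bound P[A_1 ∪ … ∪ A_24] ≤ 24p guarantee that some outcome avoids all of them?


Union bound: P[∪_{i=1}^{24} A_i] ≤ Σ_i P[A_i] ≤ 24·p = 24·(1/72) = 1/3.
Numerically: 1/3 ≈ 0.3333333.
Is 1/3 < 1? YES.
Since P[∪ A_i] ≤ 1/3 < 1, the complement has P[∩ A_i^c] ≥ 1 − 1/3 = 2/3 > 0, so some outcome avoids every A_i.

24·p = 1/3 ≈ 0.3333333; existence CERTIFIED by the union bound.


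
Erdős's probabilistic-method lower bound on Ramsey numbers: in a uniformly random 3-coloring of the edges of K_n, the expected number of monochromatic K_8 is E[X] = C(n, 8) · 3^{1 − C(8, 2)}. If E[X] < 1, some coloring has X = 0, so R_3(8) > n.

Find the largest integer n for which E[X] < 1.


We need C(n, 8) · 3^{1 − 28} < 1, i.e. C(n, 8) < 3^{28 − 1} = 7625597484987.
Check values of n near the boundary:
  n = 152: C(152, 8) = 5859727868575; 5859727868575 < 7625597484987? YES
  n = 153: C(153, 8) = 6183023199255; 6183023199255 < 7625597484987? YES
  n = 154: C(154, 8) = 6521818990995; 6521818990995 < 7625597484987? YES
  n = 155: C(155, 8) = 6876747915675; 6876747915675 < 7625597484987? YES
  n = 156: C(156, 8) = 7248464019225; 7248464019225 < 7625597484987? YES
  n = 157: C(157, 8) = 7637643295425; 7637643295425 < 7625597484987? NO
  n = 158: C(158, 8) = 8044984271181; 8044984271181 < 7625597484987? NO
The largest n with C(n, 8) < 7625597484987 is n = 156 (where E[X] = 805384891025/847288609443 ≈ 0.950544). Hence R_3(8) > 156, i.e. R_3(8) ≥ 157.

Largest n = 156; hence R_3(8) > 156.


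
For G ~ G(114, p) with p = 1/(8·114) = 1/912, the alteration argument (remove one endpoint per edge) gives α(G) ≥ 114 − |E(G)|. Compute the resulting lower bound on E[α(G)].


E[|E(G)|] = C(114, 2)·p = 6441 · (1/912) = 113/16.
E[α(G)] ≥ n − E[|E(G)|] = 114 − 113/16 = 1711/16.
Numerically: ≈ 106.93750.
(This is only a lower bound; the true E[α(G)] may be larger.)

E[α(G)] ≥ 1711/16 ≈ 106.93750.


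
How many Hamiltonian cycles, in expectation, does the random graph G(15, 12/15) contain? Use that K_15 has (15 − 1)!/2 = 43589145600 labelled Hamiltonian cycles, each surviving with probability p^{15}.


K_15 has (15 − 1)!/2 = 43589145600 labelled Hamiltonian cycles.
For each such Hamiltonian cycle H, let X_H = 1 if all 15 edges of H are present in G. Then P[X_H = 1] = p^{15} = (4/5)^{15} = 1073741824/30517578125.
By linearity of expectation: E[X] = Σ_H E[X_H] = 43589145600 · p^{15} = 43589145600 · 1073741824/30517578125 = 1872139548125822976/1220703125.
Numerically: E[X] ≈ 1.53366e+09.

E[X] = 43589145600 · (4/5)^{15} = 1872139548125822976/1220703125 ≈ 1.53366e+09.


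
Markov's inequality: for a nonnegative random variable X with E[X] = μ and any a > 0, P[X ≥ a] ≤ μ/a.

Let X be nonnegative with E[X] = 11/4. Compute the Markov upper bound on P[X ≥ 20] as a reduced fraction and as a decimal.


μ = E[X] = 11/4, a = 20.
Markov: P[X ≥ 20] ≤ μ/a = (11/4)/20 = 11/80.
Numerically: ≈ 0.138.
(Since a = 20 > μ = 2.750, the bound 11/80 is < 1 and informative.)

P[X ≥ 20] ≤ 11/80 ≈ 0.138.


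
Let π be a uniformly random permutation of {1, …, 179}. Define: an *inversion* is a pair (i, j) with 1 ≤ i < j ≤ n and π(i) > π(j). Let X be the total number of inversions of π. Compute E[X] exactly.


Write X = Σ X_I over the C(179, 2) = 15931 pairs i < j, with X_I the indicator of one inversion.
There are 15931 indicators.
For each fixed pair i < j, the values π(i) and π(j) are two distinct elements of {1, …, 179} in uniformly random order; by symmetry P[π(i) > π(j)] = 1/2.
By linearity: E[X] = 15931 · (1/2) = C(179, 2) · (1/2) = 15931/2 = 15931/2 ≈ 7965.50000.

E[X] = 15931/2 = 7965.50000.


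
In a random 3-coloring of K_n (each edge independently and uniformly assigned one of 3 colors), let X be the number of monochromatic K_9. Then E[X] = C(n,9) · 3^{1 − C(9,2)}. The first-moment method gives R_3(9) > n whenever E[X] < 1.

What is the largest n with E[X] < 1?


We need C(n, 9) · 3^{1 − 36} < 1, i.e. C(n, 9) < 3^{36 − 1} = 50031545098999707.
Check values of n near the boundary:
  n = 295: C(295, 9) = 41221140106119260; 41221140106119260 < 50031545098999707? YES
  n = 296: C(296, 9) = 42513789098994080; 42513789098994080 < 50031545098999707? YES
  n = 297: C(297, 9) = 43842345008337645; 43842345008337645 < 50031545098999707? YES
  n = 298: C(298, 9) = 45207677551849890; 45207677551849890 < 50031545098999707? YES
  n = 299: C(299, 9) = 46610674441390059; 46610674441390059 < 50031545098999707? YES
  n = 300: C(300, 9) = 48052241692154700; 48052241692154700 < 50031545098999707? YES
  n = 301: C(301, 9) = 49533303936090975; 49533303936090975 < 50031545098999707? YES
  n = 302: C(302, 9) = 51054804739588650; 51054804739588650 < 50031545098999707? NO
The largest n with C(n, 9) < 50031545098999707 is n = 301 (where E[X] = 16511101312030325/16677181699666569 ≈ 0.990041). Hence R_3(9) > 301, i.e. R_3(9) ≥ 302.

Largest n = 301; hence R_3(9) > 301.


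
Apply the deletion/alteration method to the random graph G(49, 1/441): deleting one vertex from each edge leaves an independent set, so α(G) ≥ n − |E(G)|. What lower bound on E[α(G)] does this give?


E[|E(G)|] = C(49, 2)·p = 1176 · (1/441) = 8/3.
E[α(G)] ≥ n − E[|E(G)|] = 49 − 8/3 = 139/3.
Numerically: ≈ 46.33333.
(This is only a lower bound; the true E[α(G)] may be larger.)

E[α(G)] ≥ 139/3 ≈ 46.33333.


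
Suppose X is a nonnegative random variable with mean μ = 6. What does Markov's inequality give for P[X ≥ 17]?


μ = E[X] = 6, a = 17.
Markov: P[X ≥ 17] ≤ μ/a = (6)/17 = 6/17.
Numerically: ≈ 0.353.
(Since a = 17 > μ = 6.000, the bound 6/17 is < 1 and informative.)

P[X ≥ 17] ≤ 6/17 ≈ 0.353.


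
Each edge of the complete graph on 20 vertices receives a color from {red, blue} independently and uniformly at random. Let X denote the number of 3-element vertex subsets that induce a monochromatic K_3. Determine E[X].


Let X = Σ_S X_S over the C(20, 3) = 1140 subsets S of size 3, where X_S = 1 if the K_3 on S is monochromatic.
For a fixed S, the K_3 on S has C(3, 2) = 3 edges. P[all 3 edges red] = (1/2)^3, and likewise for blue, so P[monochromatic] = 2·(1/2)^3 = 2^{1 − 3} = 1/4.
By linearity of expectation: E[X] = C(20, 3) · 2^{1 − 3} = 1140 · 1/4 = 285.
Numerically: E[X] ≈ 285.00000.

E[X] = C(20,3)·2^(1−C(3,2)) = 285 ≈ 285.00000.


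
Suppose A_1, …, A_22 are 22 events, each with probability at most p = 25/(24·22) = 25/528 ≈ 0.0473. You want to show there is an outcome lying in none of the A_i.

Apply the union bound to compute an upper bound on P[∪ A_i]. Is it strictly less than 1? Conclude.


Union bound: P[∪_{i=1}^{22} A_i] ≤ Σ_i P[A_i] ≤ 22·p = 22·(25/528) = 25/24.
Numerically: 25/24 ≈ 1.0417.
Is 25/24 < 1? NO.
Since the bound 25/24 is ≥ 1, the union bound is uninformative here; it does NOT by itself certify existence.

22·p = 25/24 ≈ 1.0417; existence NOT certified by the union bound.


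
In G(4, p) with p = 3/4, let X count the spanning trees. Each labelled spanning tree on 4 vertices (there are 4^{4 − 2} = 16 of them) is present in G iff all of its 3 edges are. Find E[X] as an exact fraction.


K_4 has 4^{4 − 2} = 16 labelled spanning trees.
For each such spanning tree H, let X_H = 1 if all 3 edges of H are present in G. Then P[X_H = 1] = p^{3} = (3/4)^{3} = 27/64.
By linearity: E[X] = Σ_H E[X_H] = 16 · p^{3} = 16 · 27/64 = 27/4.
Numerically: E[X] ≈ 6.75.

E[X] = 16 · (3/4)^{3} = 27/4 ≈ 6.75.


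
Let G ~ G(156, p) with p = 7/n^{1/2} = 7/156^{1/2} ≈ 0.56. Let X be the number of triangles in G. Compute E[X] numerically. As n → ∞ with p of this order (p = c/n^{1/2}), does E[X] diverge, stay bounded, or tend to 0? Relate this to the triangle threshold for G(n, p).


Number of potential triangles: C(156, 3) = 620620.
Each occurs with probability p³ ≈ (0.56)³ ≈ 1.76038e-01.
By linearity: E[X] = C(156, 3)·p³ ≈ 620620 · 1.76038e-01 ≈ 109252.904.
Since α = 1/2 < 1, p = c/n^{1/2} ≫ 1/n is above the triangle threshold p ~ 1/n. Asymptotically E[X] ~ (c³/6)·n^{3(1−α)} = (7³/6)·n^{1.5} → ∞; triangles are abundant w.h.p.

E[X] ≈ 109252.904; in regime p = Θ(1/n^{1/2}) E[X] diverges (above the triangle threshold p ~ 1/n).


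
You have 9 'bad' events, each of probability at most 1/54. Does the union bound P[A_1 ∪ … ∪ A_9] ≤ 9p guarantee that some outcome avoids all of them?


Union bound: P[∪_{i=1}^{9} A_i] ≤ Σ_i P[A_i] ≤ 9·p = 9·(1/54) = 1/6.
Numerically: 1/6 ≈ 0.166667.
Is 1/6 < 1? YES.
Since P[∪ A_i] ≤ 1/6 < 1, the complement has P[∩ A_i^c] ≥ 1 − 1/6 = 5/6 > 0, so some outcome avoids every A_i.

9·p = 1/6 ≈ 0.166667; existence CERTIFIED by the union bound.


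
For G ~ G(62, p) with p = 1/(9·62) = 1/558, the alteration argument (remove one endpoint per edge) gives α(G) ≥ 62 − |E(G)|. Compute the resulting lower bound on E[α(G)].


E[|E(G)|] = C(62, 2)·p = 1891 · (1/558) = 61/18.
E[α(G)] ≥ n − E[|E(G)|] = 62 − 61/18 = 1055/18.
Numerically: ≈ 58.6111.
(This is only a lower bound; the true E[α(G)] may be larger.)

E[α(G)] ≥ 1055/18 ≈ 58.6111.


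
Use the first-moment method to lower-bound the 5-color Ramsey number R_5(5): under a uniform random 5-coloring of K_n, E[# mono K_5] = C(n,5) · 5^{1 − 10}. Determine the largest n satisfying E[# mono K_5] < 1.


We need C(n, 5) · 5^{1 − 10} < 1, i.e. C(n, 5) < 5^{10 − 1} = 1953125.
Check values of n near the boundary:
  n = 46: C(46, 5) = 1370754; 1370754 < 1953125? YES
  n = 47: C(47, 5) = 1533939; 1533939 < 1953125? YES
  n = 48: C(48, 5) = 1712304; 1712304 < 1953125? YES
  n = 49: C(49, 5) = 1906884; 1906884 < 1953125? YES
  n = 50: C(50, 5) = 2118760; 2118760 < 1953125? NO
The largest n with C(n, 5) < 1953125 is n = 49 (where E[X] = 1906884/1953125 ≈ 0.9763246). Hence R_5(5) > 49, i.e. R_5(5) ≥ 50.

Largest n = 49; hence R_5(5) > 49.


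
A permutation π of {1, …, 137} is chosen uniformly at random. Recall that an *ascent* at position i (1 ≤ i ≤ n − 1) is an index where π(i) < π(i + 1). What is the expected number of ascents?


Write X = Σ X_I over i = 1, …, 136, with X_I the indicator of one ascent.
There are 136 indicators.
For each fixed i, the pair (π(i), π(i+1)) is a uniformly random ordered pair of distinct values from {1, …, 137}; by symmetry P[π(i) < π(i+1)] = 1/2.
By linearity: E[X] = 136 · (1/2) = (137 − 1) · (1/2) = 68 ≈ 68.0000.

E[X] = 68 = 68.0000.


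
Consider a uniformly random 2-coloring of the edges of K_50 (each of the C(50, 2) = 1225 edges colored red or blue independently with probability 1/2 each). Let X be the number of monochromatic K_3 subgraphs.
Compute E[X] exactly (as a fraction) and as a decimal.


Let X = Σ_S X_S over the C(50, 3) = 19600 subsets S of size 3, where X_S = 1 if the K_3 on S is monochromatic.
For a fixed S, the K_3 on S has C(3, 2) = 3 edges. P[all 3 edges red] = (1/2)^3, and likewise for blue, so P[monochromatic] = 2·(1/2)^3 = 2^{1 − 3} = 1/4.
Summing: E[X] = C(50, 3) · 2^{1 − 3} = 19600 · 1/4 = 4900.
Numerically: E[X] ≈ 4900.000.

E[X] = C(50,3)·2^(1−C(3,2)) = 4900 ≈ 4900.000.


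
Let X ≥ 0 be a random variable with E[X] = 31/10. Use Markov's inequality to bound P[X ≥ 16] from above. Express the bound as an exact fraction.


μ = E[X] = 31/10, a = 16.
Markov: P[X ≥ 16] ≤ μ/a = (31/10)/16 = 31/160.
Numerically: ≈ 0.19375.
(Since a = 16 > μ = 3.10000, the bound 31/160 is < 1 and informative.)

P[X ≥ 16] ≤ 31/160 ≈ 0.19375.


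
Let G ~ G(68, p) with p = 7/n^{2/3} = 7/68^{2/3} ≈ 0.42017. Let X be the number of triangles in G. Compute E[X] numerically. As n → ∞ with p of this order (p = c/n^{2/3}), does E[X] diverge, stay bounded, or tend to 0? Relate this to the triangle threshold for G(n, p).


Number of potential triangles: C(68, 3) = 50116.
Each occurs with probability p³ ≈ (0.42017)³ ≈ 7.4178201e-02.
By linearity: E[X] = C(68, 3)·p³ ≈ 50116 · 7.4178201e-02 ≈ 3717.51471.
Since α = 2/3 < 1, p = c/n^{2/3} ≫ 1/n is above the triangle threshold p ~ 1/n. Asymptotically E[X] ~ (c³/6)·n^{3(1−α)} = (7³/6)·n^{1} → ∞; triangles are abundant w.h.p.

E[X] ≈ 3717.51471; in regime p = Θ(1/n^{2/3}) E[X] diverges (above the triangle threshold p ~ 1/n).


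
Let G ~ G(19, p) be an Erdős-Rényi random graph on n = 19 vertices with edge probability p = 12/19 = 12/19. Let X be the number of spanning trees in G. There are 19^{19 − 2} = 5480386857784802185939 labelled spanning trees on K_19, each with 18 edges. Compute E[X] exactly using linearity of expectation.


K_19 has 19^{19 − 2} = 5480386857784802185939 labelled spanning trees.
For each such spanning tree H, let X_H = 1 if all 18 edges of H are present in G. Then P[X_H = 1] = p^{18} = (12/19)^{18} = 26623333280885243904/104127350297911241532841.
By linearity: E[X] = Σ_H E[X_H] = 5480386857784802185939 · p^{18} = 5480386857784802185939 · 26623333280885243904/104127350297911241532841 = 26623333280885243904/19.
Numerically: E[X] ≈ 1.4012e+18.

E[X] = 5480386857784802185939 · (12/19)^{18} = 26623333280885243904/19 ≈ 1.4012e+18.


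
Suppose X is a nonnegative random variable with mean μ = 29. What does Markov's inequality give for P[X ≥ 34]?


μ = E[X] = 29, a = 34.
Markov: P[X ≥ 34] ≤ μ/a = (29)/34 = 29/34.
Numerically: ≈ 0.853.
(Since a = 34 > μ = 29.000, the bound 29/34 is < 1 and informative.)

P[X ≥ 34] ≤ 29/34 ≈ 0.853.


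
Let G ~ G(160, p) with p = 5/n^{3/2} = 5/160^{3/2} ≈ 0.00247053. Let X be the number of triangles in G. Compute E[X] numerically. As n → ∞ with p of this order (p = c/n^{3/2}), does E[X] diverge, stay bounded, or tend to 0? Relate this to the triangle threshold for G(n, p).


Number of potential triangles: C(160, 3) = 669920.
Each occurs with probability p³ ≈ (0.00247053)³ ≈ 1.50789149e-08.
By linearity: E[X] = C(160, 3)·p³ ≈ 669920 · 1.50789149e-08 ≈ 0.010102.
Since α = 3/2 > 1, p = c/n^{3/2} = o(1/n) is below the triangle threshold p ~ 1/n. Asymptotically E[X] ~ (c³/6)·n^{3(1−α)} = (5³/6)·n^{-1.5} → 0, so by Markov's inequality G has no triangles w.h.p.

E[X] ≈ 0.010102; in regime p = Θ(1/n^{3/2}) E[X] tends to 0 (below the triangle threshold p ~ 1/n).


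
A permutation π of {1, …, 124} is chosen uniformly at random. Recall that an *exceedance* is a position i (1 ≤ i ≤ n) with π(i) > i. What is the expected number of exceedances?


Write X = Σ_{i=1}^{124} X_i, where X_i = 1_{π(i) > i}.
For each fixed i, π(i) is uniform over {1, …, 124} (marginal of a uniform permutation), so P[π(i) > i] = (n − i)/n. Summing: Σ_{i=1}^{124} (n − i)/n = (0 + 1 + … + 123)/124 = 124(124 − 1)/(2·124) = (124 − 1)/2.
Hence E[X] = Σ_{i=1}^{124} (124 − i)/124 = 123/2 ≈ 61.500.

E[X] = 123/2 = 61.500.


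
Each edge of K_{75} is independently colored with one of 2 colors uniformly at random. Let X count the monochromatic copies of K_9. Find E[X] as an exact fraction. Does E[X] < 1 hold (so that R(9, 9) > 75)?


E[X] = C(75, 9) · 2^{1 − 36} = 125595622175 · 2^{−35} = 125595622175/34359738368.
As a reduced fraction: E[X] = 125595622175/34359738368 ≈ 3.6553.
Is E[X] < 1? NO.
Since E[X] ≥ 1, the first-moment bound is inconclusive at n = 75; it does NOT by itself certify R(9, 9) > 75.

E[X] = 125595622175/34359738368 ≈ 3.6553; E[X] ≥ 1; first-moment method inconclusive here.


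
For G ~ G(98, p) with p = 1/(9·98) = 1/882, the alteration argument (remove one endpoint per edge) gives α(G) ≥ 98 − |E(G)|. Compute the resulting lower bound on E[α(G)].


E[|E(G)|] = C(98, 2)·p = 4753 · (1/882) = 97/18.
E[α(G)] ≥ n − E[|E(G)|] = 98 − 97/18 = 1667/18.
Numerically: ≈ 92.611111.
(This is only a lower bound; the true E[α(G)] may be larger.)

E[α(G)] ≥ 1667/18 ≈ 92.611111.


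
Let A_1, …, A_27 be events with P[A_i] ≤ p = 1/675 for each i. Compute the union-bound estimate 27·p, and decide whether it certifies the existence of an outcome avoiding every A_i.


Union bound: P[∪_{i=1}^{27} A_i] ≤ Σ_i P[A_i] ≤ 27·p = 27·(1/675) = 1/25.
Numerically: 1/25 ≈ 0.040000.
Is 1/25 < 1? YES.
Since P[∪ A_i] ≤ 1/25 < 1, the complement has P[∩ A_i^c] ≥ 1 − 1/25 = 24/25 > 0, so some outcome avoids every A_i.

27·p = 1/25 ≈ 0.040000; existence CERTIFIED by the union bound.


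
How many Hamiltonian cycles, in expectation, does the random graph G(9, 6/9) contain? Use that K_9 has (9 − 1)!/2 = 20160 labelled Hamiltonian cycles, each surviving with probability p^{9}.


K_9 has (9 − 1)!/2 = 20160 labelled Hamiltonian cycles.
For each such Hamiltonian cycle H, let X_H = 1 if all 9 edges of H are present in G. Then P[X_H = 1] = p^{9} = (2/3)^{9} = 512/19683.
By linearity of expectation: E[X] = Σ_H E[X_H] = 20160 · p^{9} = 20160 · 512/19683 = 1146880/2187.
Numerically: E[X] ≈ 524.

E[X] = 20160 · (2/3)^{9} = 1146880/2187 ≈ 524.


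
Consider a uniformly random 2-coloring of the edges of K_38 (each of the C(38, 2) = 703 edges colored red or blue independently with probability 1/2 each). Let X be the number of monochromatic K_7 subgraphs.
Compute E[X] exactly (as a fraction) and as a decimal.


Let X = Σ_S X_S over the C(38, 7) = 12620256 subsets S of size 7, where X_S = 1 if the K_7 on S is monochromatic.
For a fixed S, the K_7 on S has C(7, 2) = 21 edges. P[all 21 edges red] = (1/2)^21, and likewise for blue, so P[monochromatic] = 2·(1/2)^21 = 2^{1 − 21} = 1/1048576.
Summing: E[X] = C(38, 7) · 2^{1 − 21} = 12620256 · 1/1048576 = 394383/32768.
Numerically: E[X] ≈ 12.035614.

E[X] = C(38,7)·2^(1−C(7,2)) = 394383/32768 ≈ 12.035614.


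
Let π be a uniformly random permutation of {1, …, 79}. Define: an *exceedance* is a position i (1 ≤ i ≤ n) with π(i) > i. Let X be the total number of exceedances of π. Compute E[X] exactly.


Write X = Σ_{i=1}^{79} X_i, where X_i = 1_{π(i) > i}.
For each fixed i, π(i) is uniform over {1, …, 79} (marginal of a uniform permutation), so P[π(i) > i] = (n − i)/n. Summing: Σ_{i=1}^{79} (n − i)/n = (0 + 1 + … + 78)/79 = 79(79 − 1)/(2·79) = (79 − 1)/2.
Hence E[X] = Σ_{i=1}^{79} (79 − i)/79 = 39 ≈ 39.000.

E[X] = 39 = 39.000.


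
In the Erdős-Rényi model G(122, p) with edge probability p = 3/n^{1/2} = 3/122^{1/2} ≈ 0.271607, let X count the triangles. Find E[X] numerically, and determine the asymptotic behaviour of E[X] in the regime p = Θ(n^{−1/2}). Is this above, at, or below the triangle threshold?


Number of potential triangles: C(122, 3) = 295240.
Each occurs with probability p³ ≈ (0.271607)³ ≈ 2.00365995e-02.
By linearity: E[X] = C(122, 3)·p³ ≈ 295240 · 2.00365995e-02 ≈ 5915.605646.
Since α = 1/2 < 1, p = c/n^{1/2} ≫ 1/n is above the triangle threshold p ~ 1/n. Asymptotically E[X] ~ (c³/6)·n^{3(1−α)} = (3³/6)·n^{1.5} → ∞; triangles are abundant w.h.p.

E[X] ≈ 5915.605646; in regime p = Θ(1/n^{1/2}) E[X] diverges (above the triangle threshold p ~ 1/n).


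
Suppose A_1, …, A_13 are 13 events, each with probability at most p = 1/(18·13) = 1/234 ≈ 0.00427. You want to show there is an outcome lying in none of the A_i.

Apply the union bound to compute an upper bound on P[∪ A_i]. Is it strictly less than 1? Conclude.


Union bound: P[∪_{i=1}^{13} A_i] ≤ Σ_i P[A_i] ≤ 13·p = 13·(1/234) = 1/18.
Numerically: 1/18 ≈ 0.05556.
Is 1/18 < 1? YES.
Since P[∪ A_i] ≤ 1/18 < 1, the complement has P[∩ A_i^c] ≥ 1 − 1/18 = 17/18 > 0, so some outcome avoids every A_i.

13·p = 1/18 ≈ 0.05556; existence CERTIFIED by the union bound.


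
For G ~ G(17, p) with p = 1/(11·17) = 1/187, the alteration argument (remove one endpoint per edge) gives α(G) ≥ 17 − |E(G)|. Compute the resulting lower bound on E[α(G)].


E[|E(G)|] = C(17, 2)·p = 136 · (1/187) = 8/11.
E[α(G)] ≥ n − E[|E(G)|] = 17 − 8/11 = 179/11.
Numerically: ≈ 16.272727.
(This is only a lower bound; the true E[α(G)] may be larger.)

E[α(G)] ≥ 179/11 ≈ 16.272727.


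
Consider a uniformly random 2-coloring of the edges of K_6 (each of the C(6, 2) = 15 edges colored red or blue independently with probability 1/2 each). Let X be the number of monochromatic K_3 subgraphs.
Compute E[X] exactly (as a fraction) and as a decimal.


Let X = Σ_S X_S over the C(6, 3) = 20 subsets S of size 3, where X_S = 1 if the K_3 on S is monochromatic.
For a fixed S, the K_3 on S has C(3, 2) = 3 edges. P[all 3 edges red] = (1/2)^3, and likewise for blue, so P[monochromatic] = 2·(1/2)^3 = 2^{1 − 3} = 1/4.
Summing: E[X] = C(6, 3) · 2^{1 − 3} = 20 · 1/4 = 5.
Numerically: E[X] ≈ 5.0000.

E[X] = C(6,3)·2^(1−C(3,2)) = 5 ≈ 5.0000.


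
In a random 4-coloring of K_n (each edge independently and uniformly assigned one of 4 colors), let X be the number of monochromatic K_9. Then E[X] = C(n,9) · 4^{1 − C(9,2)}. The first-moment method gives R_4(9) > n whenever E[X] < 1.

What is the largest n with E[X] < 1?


We need C(n, 9) · 4^{1 − 36} < 1, i.e. C(n, 9) < 4^{36 − 1} = 1180591620717411303424.
Check values of n near the boundary:
  n = 909: C(909, 9) = 1122169012923711463931; 1122169012923711463931 < 1180591620717411303424? YES
  n = 910: C(910, 9) = 1133378248346922788210; 1133378248346922788210 < 1180591620717411303424? YES
  n = 911: C(911, 9) = 1144686900492291197405; 1144686900492291197405 < 1180591620717411303424? YES
  n = 912: C(912, 9) = 1156095740032081475120; 1156095740032081475120 < 1180591620717411303424? YES
  n = 913: C(913, 9) = 1167605542753639808390; 1167605542753639808390 < 1180591620717411303424? YES
  n = 914: C(914, 9) = 1179217089587653905932; 1179217089587653905932 < 1180591620717411303424? YES
  n = 915: C(915, 9) = 1190931166636537885130; 1190931166636537885130 < 1180591620717411303424? NO
The largest n with C(n, 9) < 1180591620717411303424 is n = 914 (where E[X] = 294804272396913476483/295147905179352825856 ≈ 0.9988357). Hence R_4(9) > 914, i.e. R_4(9) ≥ 915.

Largest n = 914; hence R_4(9) > 914.


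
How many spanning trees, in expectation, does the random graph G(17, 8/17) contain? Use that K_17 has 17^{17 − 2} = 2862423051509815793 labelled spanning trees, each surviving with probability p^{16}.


K_17 has 17^{17 − 2} = 2862423051509815793 labelled spanning trees.
For each such spanning tree H, let X_H = 1 if all 16 edges of H are present in G. Then P[X_H = 1] = p^{16} = (8/17)^{16} = 281474976710656/48661191875666868481.
Summing the indicators: E[X] = Σ_H E[X_H] = 2862423051509815793 · p^{16} = 2862423051509815793 · 281474976710656/48661191875666868481 = 281474976710656/17.
Numerically: E[X] ≈ 1.66e+13.

E[X] = 2862423051509815793 · (8/17)^{16} = 281474976710656/17 ≈ 1.66e+13.


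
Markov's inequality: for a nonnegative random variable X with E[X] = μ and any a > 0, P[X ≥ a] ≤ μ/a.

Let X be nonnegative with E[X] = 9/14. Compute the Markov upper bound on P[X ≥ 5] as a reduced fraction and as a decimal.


μ = E[X] = 9/14, a = 5.
Markov: P[X ≥ 5] ≤ μ/a = (9/14)/5 = 9/70.
Numerically: ≈ 0.128571.
(Since a = 5 > μ = 0.642857, the bound 9/70 is < 1 and informative.)

P[X ≥ 5] ≤ 9/70 ≈ 0.128571.


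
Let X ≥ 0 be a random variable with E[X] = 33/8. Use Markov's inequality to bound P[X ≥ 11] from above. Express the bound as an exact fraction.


μ = E[X] = 33/8, a = 11.
Markov: P[X ≥ 11] ≤ μ/a = (33/8)/11 = 3/8.
Numerically: ≈ 0.375000.
(Since a = 11 > μ = 4.125000, the bound 3/8 is < 1 and informative.)

P[X ≥ 11] ≤ 3/8 ≈ 0.375000.


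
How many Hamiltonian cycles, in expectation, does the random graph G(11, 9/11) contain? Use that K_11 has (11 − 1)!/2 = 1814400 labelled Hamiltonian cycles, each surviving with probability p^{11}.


K_11 has (11 − 1)!/2 = 1814400 labelled Hamiltonian cycles.
For each such Hamiltonian cycle H, let X_H = 1 if all 11 edges of H are present in G. Then P[X_H = 1] = p^{11} = (9/11)^{11} = 31381059609/285311670611.
Summing the indicators: E[X] = Σ_H E[X_H] = 1814400 · p^{11} = 1814400 · 31381059609/285311670611 = 56937794554569600/285311670611.
Numerically: E[X] ≈ 2e+05.

E[X] = 1814400 · (9/11)^{11} = 56937794554569600/285311670611 ≈ 2e+05.


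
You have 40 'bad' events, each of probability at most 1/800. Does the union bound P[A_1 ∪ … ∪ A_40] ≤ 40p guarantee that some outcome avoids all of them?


Union bound: P[∪_{i=1}^{40} A_i] ≤ Σ_i P[A_i] ≤ 40·p = 40·(1/800) = 1/20.
Numerically: 1/20 ≈ 0.05000.
Is 1/20 < 1? YES.
Since P[∪ A_i] ≤ 1/20 < 1, the complement has P[∩ A_i^c] ≥ 1 − 1/20 = 19/20 > 0, so some outcome avoids every A_i.

40·p = 1/20 ≈ 0.05000; existence CERTIFIED by the union bound.


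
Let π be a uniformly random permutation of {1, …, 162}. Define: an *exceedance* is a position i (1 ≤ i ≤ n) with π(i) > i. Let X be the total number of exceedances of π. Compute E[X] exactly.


Write X = Σ_{i=1}^{162} X_i, where X_i = 1_{π(i) > i}.
For each fixed i, π(i) is uniform over {1, …, 162} (marginal of a uniform permutation), so P[π(i) > i] = (n − i)/n. Summing: Σ_{i=1}^{162} (n − i)/n = (0 + 1 + … + 161)/162 = 162(162 − 1)/(2·162) = (162 − 1)/2.
Hence E[X] = Σ_{i=1}^{162} (162 − i)/162 = 161/2 ≈ 80.5000.

E[X] = 161/2 = 80.5000.


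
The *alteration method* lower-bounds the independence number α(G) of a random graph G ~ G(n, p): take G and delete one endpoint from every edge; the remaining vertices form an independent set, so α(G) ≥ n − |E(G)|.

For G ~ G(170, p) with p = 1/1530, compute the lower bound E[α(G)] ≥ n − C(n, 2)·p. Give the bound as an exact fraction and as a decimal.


E[|E(G)|] = C(170, 2)·p = 14365 · (1/1530) = 169/18.
E[α(G)] ≥ n − E[|E(G)|] = 170 − 169/18 = 2891/18.
Numerically: ≈ 160.611.
(This is only a lower bound; the true E[α(G)] may be larger.)

E[α(G)] ≥ 2891/18 ≈ 160.611.


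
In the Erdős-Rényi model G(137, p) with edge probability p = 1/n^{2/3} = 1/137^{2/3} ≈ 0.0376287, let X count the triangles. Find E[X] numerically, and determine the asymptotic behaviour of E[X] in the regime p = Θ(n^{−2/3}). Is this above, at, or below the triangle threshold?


Number of potential triangles: C(137, 3) = 419220.
Each occurs with probability p³ ≈ (0.0376287)³ ≈ 5.32793436e-05.
By linearity: E[X] = C(137, 3)·p³ ≈ 419220 · 5.32793436e-05 ≈ 22.335766.
Since α = 2/3 < 1, p = c/n^{2/3} ≫ 1/n is above the triangle threshold p ~ 1/n. Asymptotically E[X] ~ (c³/6)·n^{3(1−α)} = (1³/6)·n^{1} → ∞; triangles are abundant w.h.p.

E[X] ≈ 22.335766; in regime p = Θ(1/n^{2/3}) E[X] diverges (above the triangle threshold p ~ 1/n).


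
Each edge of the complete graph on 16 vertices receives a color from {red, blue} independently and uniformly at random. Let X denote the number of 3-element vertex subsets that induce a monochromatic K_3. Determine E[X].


Let X = Σ_S X_S over the C(16, 3) = 560 subsets S of size 3, where X_S = 1 if the K_3 on S is monochromatic.
For a fixed S, the K_3 on S has C(3, 2) = 3 edges. P[all 3 edges red] = (1/2)^3, and likewise for blue, so P[monochromatic] = 2·(1/2)^3 = 2^{1 − 3} = 1/4.
By linearity: E[X] = C(16, 3) · 2^{1 − 3} = 560 · 1/4 = 140.
Numerically: E[X] ≈ 140.0000.

E[X] = C(16,3)·2^(1−C(3,2)) = 140 ≈ 140.0000.


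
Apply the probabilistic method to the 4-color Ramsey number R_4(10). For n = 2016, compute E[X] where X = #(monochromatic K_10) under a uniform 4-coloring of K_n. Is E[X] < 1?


E[X] = C(2016, 10) · 4^{1 − 45} = 298835995845288230309989008 · 4^{−44} = 298835995845288230309989008/309485009821345068724781056.
As a reduced fraction: E[X] = 18677249740330514394374313/19342813113834066795298816 ≈ 0.9655912.
Is E[X] < 1? YES.
Since E[X] < 1, there exists a 4-coloring of K_{2016} with no monochromatic K_10; hence R_4(10) > 2016.

E[X] = 18677249740330514394374313/19342813113834066795298816 ≈ 0.9655912; E[X] < 1, so R_4(10) > 2016.


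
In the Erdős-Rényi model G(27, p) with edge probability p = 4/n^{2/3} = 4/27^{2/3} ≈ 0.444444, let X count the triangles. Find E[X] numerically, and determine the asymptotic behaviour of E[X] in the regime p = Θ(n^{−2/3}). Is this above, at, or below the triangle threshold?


Number of potential triangles: C(27, 3) = 2925.
Each occurs with probability p³ ≈ (0.444444)³ ≈ 8.77914952e-02.
By linearity: E[X] = C(27, 3)·p³ ≈ 2925 · 8.77914952e-02 ≈ 256.790123.
Since α = 2/3 < 1, p = c/n^{2/3} ≫ 1/n is above the triangle threshold p ~ 1/n. Asymptotically E[X] ~ (c³/6)·n^{3(1−α)} = (4³/6)·n^{1} → ∞; triangles are abundant w.h.p.

E[X] ≈ 256.790123; in regime p = Θ(1/n^{2/3}) E[X] diverges (above the triangle threshold p ~ 1/n).


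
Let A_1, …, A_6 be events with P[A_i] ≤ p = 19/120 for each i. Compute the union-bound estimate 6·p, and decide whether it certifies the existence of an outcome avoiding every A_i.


Union bound: P[∪_{i=1}^{6} A_i] ≤ Σ_i P[A_i] ≤ 6·p = 6·(19/120) = 19/20.
Numerically: 19/20 ≈ 0.950000.
Is 19/20 < 1? YES.
Since P[∪ A_i] ≤ 19/20 < 1, the complement has P[∩ A_i^c] ≥ 1 − 19/20 = 1/20 > 0, so some outcome avoids every A_i.

6·p = 19/20 ≈ 0.950000; existence CERTIFIED by the union bound.


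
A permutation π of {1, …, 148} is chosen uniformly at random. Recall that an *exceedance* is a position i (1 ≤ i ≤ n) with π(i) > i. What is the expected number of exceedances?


Write X = Σ_{i=1}^{148} X_i, where X_i = 1_{π(i) > i}.
For each fixed i, π(i) is uniform over {1, …, 148} (marginal of a uniform permutation), so P[π(i) > i] = (n − i)/n. Summing: Σ_{i=1}^{148} (n − i)/n = (0 + 1 + … + 147)/148 = 148(148 − 1)/(2·148) = (148 − 1)/2.
Hence E[X] = Σ_{i=1}^{148} (148 − i)/148 = 147/2 ≈ 73.500000.

E[X] = 147/2 = 73.500000.


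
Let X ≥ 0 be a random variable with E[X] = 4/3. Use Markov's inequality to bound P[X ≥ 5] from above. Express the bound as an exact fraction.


μ = E[X] = 4/3, a = 5.
Markov: P[X ≥ 5] ≤ μ/a = (4/3)/5 = 4/15.
Numerically: ≈ 0.26667.
(Since a = 5 > μ = 1.33333, the bound 4/15 is < 1 and informative.)

P[X ≥ 5] ≤ 4/15 ≈ 0.26667.


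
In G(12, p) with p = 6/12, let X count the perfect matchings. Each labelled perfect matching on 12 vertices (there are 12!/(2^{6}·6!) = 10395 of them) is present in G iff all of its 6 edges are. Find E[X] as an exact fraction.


K_12 has 12!/(2^{6}·6!) = 10395 labelled perfect matchings.
For each such perfect matching H, let X_H = 1 if all 6 edges of H are present in G. Then P[X_H = 1] = p^{6} = (1/2)^{6} = 1/64.
Summing the indicators: E[X] = Σ_H E[X_H] = 10395 · p^{6} = 10395 · 1/64 = 10395/64.
Numerically: E[X] ≈ 162.4.

E[X] = 10395 · (1/2)^{6} = 10395/64 ≈ 162.4.


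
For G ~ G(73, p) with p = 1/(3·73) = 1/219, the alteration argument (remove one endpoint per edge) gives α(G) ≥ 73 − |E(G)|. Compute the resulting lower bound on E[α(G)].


E[|E(G)|] = C(73, 2)·p = 2628 · (1/219) = 12.
E[α(G)] ≥ n − E[|E(G)|] = 73 − 12 = 61.
Numerically: ≈ 61.0000.
(This is only a lower bound; the true E[α(G)] may be larger.)

E[α(G)] ≥ 61 ≈ 61.0000.


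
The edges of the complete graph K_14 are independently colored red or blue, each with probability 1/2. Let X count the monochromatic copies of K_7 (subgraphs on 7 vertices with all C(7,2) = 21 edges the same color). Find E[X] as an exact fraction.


Let X = Σ_S X_S over the C(14, 7) = 3432 subsets S of size 7, where X_S = 1 if the K_7 on S is monochromatic.
For a fixed S, the K_7 on S has C(7, 2) = 21 edges. P[all 21 edges red] = (1/2)^21, and likewise for blue, so P[monochromatic] = 2·(1/2)^21 = 2^{1 − 21} = 1/1048576.
By linearity of expectation: E[X] = C(14, 7) · 2^{1 − 21} = 3432 · 1/1048576 = 429/131072.
Numerically: E[X] ≈ 0.00327.

E[X] = C(14,7)·2^(1−C(7,2)) = 429/131072 ≈ 0.00327.


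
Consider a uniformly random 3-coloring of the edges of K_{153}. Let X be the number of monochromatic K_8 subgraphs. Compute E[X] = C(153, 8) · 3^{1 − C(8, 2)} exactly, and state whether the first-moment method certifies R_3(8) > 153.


E[X] = C(153, 8) · 3^{1 − 28} = 6183023199255 · 3^{−27} = 6183023199255/7625597484987.
As a reduced fraction: E[X] = 687002577695/847288609443 ≈ 0.8108.
Is E[X] < 1? YES.
Since E[X] < 1, there exists a 3-coloring of K_{153} with no monochromatic K_8; hence R_3(8) > 153.

E[X] = 687002577695/847288609443 ≈ 0.8108; E[X] < 1, so R_3(8) > 153.


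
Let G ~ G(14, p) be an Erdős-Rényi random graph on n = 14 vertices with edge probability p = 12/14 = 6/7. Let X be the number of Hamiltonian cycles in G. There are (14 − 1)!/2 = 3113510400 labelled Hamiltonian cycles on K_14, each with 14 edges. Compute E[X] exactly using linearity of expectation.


K_14 has (14 − 1)!/2 = 3113510400 labelled Hamiltonian cycles.
For each such Hamiltonian cycle H, let X_H = 1 if all 14 edges of H are present in G. Then P[X_H = 1] = p^{14} = (6/7)^{14} = 78364164096/678223072849.
By linearity: E[X] = Σ_H E[X_H] = 3113510400 · p^{14} = 3113510400 · 78364164096/678223072849 = 34855377128600371200/96889010407.
Numerically: E[X] ≈ 3.597e+08.

E[X] = 3113510400 · (6/7)^{14} = 34855377128600371200/96889010407 ≈ 3.597e+08.


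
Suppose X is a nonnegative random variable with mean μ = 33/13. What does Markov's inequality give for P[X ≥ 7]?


μ = E[X] = 33/13, a = 7.
Markov: P[X ≥ 7] ≤ μ/a = (33/13)/7 = 33/91.
Numerically: ≈ 0.363.
(Since a = 7 > μ = 2.538, the bound 33/91 is < 1 and informative.)

P[X ≥ 7] ≤ 33/91 ≈ 0.363.


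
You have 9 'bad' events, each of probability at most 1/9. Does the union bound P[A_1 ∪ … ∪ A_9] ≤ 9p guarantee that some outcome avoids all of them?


Union bound: P[∪_{i=1}^{9} A_i] ≤ Σ_i P[A_i] ≤ 9·p = 9·(1/9) = 1.
Numerically: 1 ≈ 1.00000.
Is 1 < 1? NO.
Since the bound 1 is ≥ 1, the union bound is uninformative here; it does NOT by itself certify existence.

9·p = 1 ≈ 1.00000; existence NOT certified by the union bound.
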